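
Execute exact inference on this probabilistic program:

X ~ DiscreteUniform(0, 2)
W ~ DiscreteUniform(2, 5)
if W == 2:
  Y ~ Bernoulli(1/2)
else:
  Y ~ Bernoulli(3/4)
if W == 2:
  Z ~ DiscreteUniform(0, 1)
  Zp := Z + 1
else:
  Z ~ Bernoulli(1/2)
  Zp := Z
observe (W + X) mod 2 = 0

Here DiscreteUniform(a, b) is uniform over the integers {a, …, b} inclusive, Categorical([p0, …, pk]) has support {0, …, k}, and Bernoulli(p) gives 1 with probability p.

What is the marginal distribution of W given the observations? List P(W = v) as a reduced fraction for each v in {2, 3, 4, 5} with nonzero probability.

Enumerate traces; 24 have nonzero weight after conditioning:
  (X=0, W=2, Y=0, Z=0) weight 1/48
  (X=0, W=2, Y=0, Z=1) weight 1/48
  (X=0, W=2, Y=1, Z=0) weight 1/48
  (X=0, W=2, Y=1, Z=1) weight 1/48
  (X=0, W=4, Y=0, Z=0) weight 1/96
  (X=0, W=4, Y=0, Z=1) weight 1/96
  (X=0, W=4, Y=1, Z=0) weight 1/32
  (X=0, W=4, Y=1, Z=1) weight 1/32
  (X=1, W=3, Y=0, Z=0) weight 1/96
  (X=1, W=5, Y=0, Z=0) weight 1/96
  … 14 more
Group by W:
  weight(W=2) = 1/6
  weight(W=3) = 1/12
  weight(W=4) = 1/6
  weight(W=5) = 1/12
Total weight = 1/6 + 1/12 + 1/6 + 1/12 = 1/2
P(W=2 | obs) = 1/6 / 1/2 = 1/3
P(W=3 | obs) = 1/12 / 1/2 = 1/6
P(W=4 | obs) = 1/6 / 1/2 = 1/3
P(W=5 | obs) = 1/12 / 1/2 = 1/6

P(W=2) = 1/3, P(W=3) = 1/6, P(W=4) = 1/3, P(W=5) = 1/6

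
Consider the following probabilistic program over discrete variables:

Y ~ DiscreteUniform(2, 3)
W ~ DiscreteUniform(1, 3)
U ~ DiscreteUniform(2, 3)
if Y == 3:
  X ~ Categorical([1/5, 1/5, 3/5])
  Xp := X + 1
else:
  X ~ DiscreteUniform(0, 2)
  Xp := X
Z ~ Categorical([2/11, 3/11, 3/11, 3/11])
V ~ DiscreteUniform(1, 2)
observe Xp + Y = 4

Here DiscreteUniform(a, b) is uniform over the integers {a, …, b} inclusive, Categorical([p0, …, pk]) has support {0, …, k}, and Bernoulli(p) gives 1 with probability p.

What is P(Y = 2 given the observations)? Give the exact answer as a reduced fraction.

Enumerate traces; 96 have nonzero weight after conditioning:
  (Y=2, W=1, U=2, X=2, Z=0, V=1) weight 1/396
  (Y=2, W=1, U=2, X=2, Z=0, V=2) weight 1/396
  (Y=2, W=1, U=2, X=2, Z=1, V=1) weight 1/264
  (Y=2, W=1, U=2, X=2, Z=1, V=2) weight 1/264
  (Y=2, W=1, U=2, X=2, Z=2, V=1) weight 1/264
  (Y=2, W=1, U=2, X=2, Z=2, V=2) weight 1/264
  (Y=2, W=1, U=2, X=2, Z=3, V=1) weight 1/264
  (Y=2, W=1, U=2, X=2, Z=3, V=2) weight 1/264
  (Y=3, W=1, U=2, X=0, Z=0, V=1) weight 1/660
  … 87 more
Group by Y:
  weight(Y=2) = 1/6
  weight(Y=3) = 1/10
Total weight = 1/6 + 1/10 = 4/15
P(Y=2 | obs) = 1/6 / 4/15 = 5/8
P(Y=3 | obs) = 1/10 / 4/15 = 3/8

P(Y = 2 | obs) = 5/8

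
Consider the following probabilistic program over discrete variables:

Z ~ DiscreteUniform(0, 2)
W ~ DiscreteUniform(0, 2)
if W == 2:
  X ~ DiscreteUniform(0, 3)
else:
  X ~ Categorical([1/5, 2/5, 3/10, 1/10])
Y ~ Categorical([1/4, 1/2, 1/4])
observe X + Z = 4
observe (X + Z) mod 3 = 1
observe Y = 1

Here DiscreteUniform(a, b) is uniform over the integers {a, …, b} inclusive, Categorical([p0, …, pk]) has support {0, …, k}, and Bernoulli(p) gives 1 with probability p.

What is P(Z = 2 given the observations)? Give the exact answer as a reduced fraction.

P(Z = 2 | obs) = 17/26

Enumerate traces; 6 have nonzero weight after conditioning:
  (Z=1, W=0, X=3, Y=1) weight 1/180
  (Z=1, W=1, X=3, Y=1) weight 1/180
  (Z=1, W=2, X=3, Y=1) weight 1/72
  (Z=2, W=0, X=2, Y=1) weight 1/60
  (Z=2, W=1, X=2, Y=1) weight 1/60
  (Z=2, W=2, X=2, Y=1) weight 1/72
Group by Z:
  weight(Z=1) = 1/40
  weight(Z=2) = 17/360
Total weight = 1/40 + 17/360 = 13/180
P(Z=1 | obs) = 1/40 / 13/180 = 9/26
P(Z=2 | obs) = 17/360 / 13/180 = 17/26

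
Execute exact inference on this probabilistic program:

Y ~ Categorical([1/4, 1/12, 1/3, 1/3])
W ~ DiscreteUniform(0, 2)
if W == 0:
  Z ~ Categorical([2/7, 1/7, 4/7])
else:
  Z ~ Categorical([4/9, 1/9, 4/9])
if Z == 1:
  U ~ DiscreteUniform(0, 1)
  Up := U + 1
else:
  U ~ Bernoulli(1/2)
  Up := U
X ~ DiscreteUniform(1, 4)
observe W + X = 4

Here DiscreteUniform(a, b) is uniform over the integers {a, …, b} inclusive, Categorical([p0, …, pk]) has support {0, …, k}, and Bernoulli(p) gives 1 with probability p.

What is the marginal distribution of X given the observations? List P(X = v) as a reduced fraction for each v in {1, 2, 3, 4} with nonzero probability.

Enumerate traces; 72 have nonzero weight after conditioning:
  (Y=0, W=0, Z=0, U=0, X=4) weight 1/336
  (Y=0, W=0, Z=0, U=1, X=4) weight 1/336
  (Y=0, W=0, Z=1, U=0, X=4) weight 1/672
  (Y=0, W=0, Z=1, U=1, X=4) weight 1/672
  (Y=0, W=0, Z=2, U=0, X=4) weight 1/168
  (Y=0, W=0, Z=2, U=1, X=4) weight 1/168
  (Y=0, W=1, Z=0, U=0, X=3) weight 1/216
  (Y=0, W=1, Z=0, U=1, X=3) weight 1/216
  (Y=0, W=2, Z=0, U=0, X=2) weight 1/216
  … 63 more
Group by X:
  weight(X=2) = 1/12
  weight(X=3) = 1/12
  weight(X=4) = 1/12
Total weight = 1/12 + 1/12 + 1/12 = 1/4
P(X=2 | obs) = 1/12 / 1/4 = 1/3
P(X=3 | obs) = 1/12 / 1/4 = 1/3
P(X=4 | obs) = 1/12 / 1/4 = 1/3

P(X=2) = 1/3, P(X=3) = 1/3, P(X=4) = 1/3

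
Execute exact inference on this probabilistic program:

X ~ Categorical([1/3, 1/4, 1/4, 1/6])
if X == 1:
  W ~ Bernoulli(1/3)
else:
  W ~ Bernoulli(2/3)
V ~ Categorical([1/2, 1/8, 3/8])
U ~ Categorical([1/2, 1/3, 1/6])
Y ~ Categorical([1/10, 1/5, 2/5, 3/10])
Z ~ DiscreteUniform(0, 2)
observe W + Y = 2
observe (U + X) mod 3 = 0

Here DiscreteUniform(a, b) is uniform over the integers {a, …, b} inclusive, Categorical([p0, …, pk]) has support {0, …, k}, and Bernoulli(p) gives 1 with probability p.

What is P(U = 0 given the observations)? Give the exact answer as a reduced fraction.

P(U = 0 | obs) = 24/37

Enumerate traces; 72 have nonzero weight after conditioning:
  (X=0, W=0, V=0, U=0, Y=2, Z=0) weight 1/270
  (X=0, W=0, V=0, U=0, Y=2, Z=1) weight 1/270
  (X=0, W=0, V=0, U=0, Y=2, Z=2) weight 1/270
  (X=0, W=0, V=1, U=0, Y=2, Z=0) weight 1/1080
  (X=0, W=0, V=1, U=0, Y=2, Z=1) weight 1/1080
  (X=0, W=0, V=1, U=0, Y=2, Z=2) weight 1/1080
  (X=0, W=0, V=2, U=0, Y=2, Z=0) weight 1/360
  (X=0, W=0, V=2, U=0, Y=2, Z=1) weight 1/360
  (X=1, W=0, V=0, U=2, Y=2, Z=0) weight 1/540
  (X=2, W=0, V=0, U=1, Y=2, Z=0) weight 1/540
  … 62 more
Group by U:
  weight(U=0) = 1/15
  weight(U=1) = 1/45
  weight(U=2) = 1/72
Total weight = 1/15 + 1/45 + 1/72 = 37/360
P(U=0 | obs) = 1/15 / 37/360 = 24/37
P(U=1 | obs) = 1/45 / 37/360 = 8/37
P(U=2 | obs) = 1/72 / 37/360 = 5/37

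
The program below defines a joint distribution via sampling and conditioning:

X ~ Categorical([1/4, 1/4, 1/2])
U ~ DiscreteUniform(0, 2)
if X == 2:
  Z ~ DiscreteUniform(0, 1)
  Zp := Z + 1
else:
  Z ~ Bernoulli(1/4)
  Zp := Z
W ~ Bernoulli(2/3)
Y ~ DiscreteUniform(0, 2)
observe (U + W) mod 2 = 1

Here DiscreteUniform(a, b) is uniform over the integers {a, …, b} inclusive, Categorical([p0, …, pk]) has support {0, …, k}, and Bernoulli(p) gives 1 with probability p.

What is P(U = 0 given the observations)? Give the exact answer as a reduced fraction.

P(U = 0 | obs) = 2/5

Enumerate traces; 54 have nonzero weight after conditioning:
  (X=0, U=0, Z=0, W=1, Y=0) weight 1/72
  (X=0, U=0, Z=0, W=1, Y=1) weight 1/72
  (X=0, U=0, Z=0, W=1, Y=2) weight 1/72
  (X=0, U=0, Z=1, W=1, Y=0) weight 1/216
  (X=0, U=0, Z=1, W=1, Y=1) weight 1/216
  (X=0, U=0, Z=1, W=1, Y=2) weight 1/216
  (X=0, U=1, Z=0, W=0, Y=0) weight 1/144
  (X=0, U=1, Z=0, W=0, Y=1) weight 1/144
  (X=0, U=2, Z=0, W=1, Y=0) weight 1/72
  … 45 more
Group by U:
  weight(U=0) = 2/9
  weight(U=1) = 1/9
  weight(U=2) = 2/9
Total weight = 2/9 + 1/9 + 2/9 = 5/9
P(U=0 | obs) = 2/9 / 5/9 = 2/5
P(U=1 | obs) = 1/9 / 5/9 = 1/5
P(U=2 | obs) = 2/9 / 5/9 = 2/5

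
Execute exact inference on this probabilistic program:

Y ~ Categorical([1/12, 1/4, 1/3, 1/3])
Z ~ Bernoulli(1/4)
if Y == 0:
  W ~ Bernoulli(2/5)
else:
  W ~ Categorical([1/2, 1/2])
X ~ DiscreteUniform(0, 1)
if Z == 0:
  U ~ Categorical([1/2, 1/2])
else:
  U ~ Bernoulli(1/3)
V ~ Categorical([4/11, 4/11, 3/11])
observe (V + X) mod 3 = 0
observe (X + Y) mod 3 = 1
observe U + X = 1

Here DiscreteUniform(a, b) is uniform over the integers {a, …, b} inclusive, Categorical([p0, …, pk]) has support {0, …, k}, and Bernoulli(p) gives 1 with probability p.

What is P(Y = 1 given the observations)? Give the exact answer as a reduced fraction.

P(Y = 1 | obs) = 44/109

Enumerate traces; 12 have nonzero weight after conditioning:
  (Y=0, Z=0, W=0, X=1, U=0, V=2) weight 9/3520
  (Y=0, Z=0, W=1, X=1, U=0, V=2) weight 3/1760
  (Y=0, Z=1, W=0, X=1, U=0, V=2) weight 1/880
  (Y=0, Z=1, W=1, X=1, U=0, V=2) weight 1/1320
  (Y=1, Z=0, W=0, X=0, U=1, V=0) weight 3/352
  (Y=1, Z=0, W=1, X=0, U=1, V=0) weight 3/352
  (Y=1, Z=1, W=0, X=0, U=1, V=0) weight 1/528
  (Y=1, Z=1, W=1, X=0, U=1, V=0) weight 1/528
  (Y=3, Z=0, W=0, X=1, U=0, V=2) weight 3/352
  … 3 more
Group by Y:
  weight(Y=0) = 13/2112
  weight(Y=1) = 1/48
  weight(Y=3) = 13/528
Total weight = 13/2112 + 1/48 + 13/528 = 109/2112
P(Y=0 | obs) = 13/2112 / 109/2112 = 13/109
P(Y=1 | obs) = 1/48 / 109/2112 = 44/109
P(Y=3 | obs) = 13/528 / 109/2112 = 52/109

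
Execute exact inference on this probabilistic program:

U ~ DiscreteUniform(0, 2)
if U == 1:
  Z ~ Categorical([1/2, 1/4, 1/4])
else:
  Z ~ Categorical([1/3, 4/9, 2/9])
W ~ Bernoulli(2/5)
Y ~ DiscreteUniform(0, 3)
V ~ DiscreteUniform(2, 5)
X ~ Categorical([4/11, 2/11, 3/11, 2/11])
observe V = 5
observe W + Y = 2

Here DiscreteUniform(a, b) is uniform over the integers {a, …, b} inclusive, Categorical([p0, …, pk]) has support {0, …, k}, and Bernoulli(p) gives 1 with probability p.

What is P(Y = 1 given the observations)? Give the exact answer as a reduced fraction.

Enumerate traces; 72 have nonzero weight after conditioning:
  (U=0, Z=0, W=0, Y=2, V=5, X=0) weight 1/660
  (U=0, Z=0, W=0, Y=2, V=5, X=1) weight 1/1320
  (U=0, Z=0, W=0, Y=2, V=5, X=2) weight 1/880
  (U=0, Z=0, W=0, Y=2, V=5, X=3) weight 1/1320
  (U=0, Z=0, W=1, Y=1, V=5, X=0) weight 1/990
  (U=0, Z=0, W=1, Y=1, V=5, X=1) weight 1/1980
  (U=0, Z=0, W=1, Y=1, V=5, X=2) weight 1/1320
  (U=0, Z=0, W=1, Y=1, V=5, X=3) weight 1/1980
  … 64 more
Group by Y:
  weight(Y=1) = 1/40
  weight(Y=2) = 3/80
Total weight = 1/40 + 3/80 = 1/16
P(Y=1 | obs) = 1/40 / 1/16 = 2/5
P(Y=2 | obs) = 3/80 / 1/16 = 3/5

P(Y = 1 | obs) = 2/5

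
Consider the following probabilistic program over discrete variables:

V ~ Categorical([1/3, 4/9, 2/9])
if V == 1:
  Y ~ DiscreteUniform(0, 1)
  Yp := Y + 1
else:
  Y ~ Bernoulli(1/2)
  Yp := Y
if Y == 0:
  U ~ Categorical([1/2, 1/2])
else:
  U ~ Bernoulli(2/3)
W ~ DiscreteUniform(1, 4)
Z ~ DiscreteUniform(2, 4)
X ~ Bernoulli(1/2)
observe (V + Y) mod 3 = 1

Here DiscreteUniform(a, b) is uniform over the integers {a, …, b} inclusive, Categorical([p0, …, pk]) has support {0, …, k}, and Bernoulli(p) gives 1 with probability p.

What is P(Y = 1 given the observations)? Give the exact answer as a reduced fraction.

Enumerate traces; 96 have nonzero weight after conditioning:
  (V=0, Y=1, U=0, W=1, Z=2, X=0) weight 1/432
  (V=0, Y=1, U=0, W=1, Z=2, X=1) weight 1/432
  (V=0, Y=1, U=0, W=1, Z=3, X=0) weight 1/432
  (V=0, Y=1, U=0, W=1, Z=3, X=1) weight 1/432
  (V=0, Y=1, U=0, W=1, Z=4, X=0) weight 1/432
  (V=0, Y=1, U=0, W=1, Z=4, X=1) weight 1/432
  (V=0, Y=1, U=0, W=2, Z=2, X=0) weight 1/432
  (V=0, Y=1, U=0, W=2, Z=2, X=1) weight 1/432
  (V=1, Y=0, U=0, W=1, Z=2, X=0) weight 1/216
  … 87 more
Group by Y:
  weight(Y=0) = 2/9
  weight(Y=1) = 1/6
Total weight = 2/9 + 1/6 = 7/18
P(Y=0 | obs) = 2/9 / 7/18 = 4/7
P(Y=1 | obs) = 1/6 / 7/18 = 3/7

P(Y = 1 | obs) = 3/7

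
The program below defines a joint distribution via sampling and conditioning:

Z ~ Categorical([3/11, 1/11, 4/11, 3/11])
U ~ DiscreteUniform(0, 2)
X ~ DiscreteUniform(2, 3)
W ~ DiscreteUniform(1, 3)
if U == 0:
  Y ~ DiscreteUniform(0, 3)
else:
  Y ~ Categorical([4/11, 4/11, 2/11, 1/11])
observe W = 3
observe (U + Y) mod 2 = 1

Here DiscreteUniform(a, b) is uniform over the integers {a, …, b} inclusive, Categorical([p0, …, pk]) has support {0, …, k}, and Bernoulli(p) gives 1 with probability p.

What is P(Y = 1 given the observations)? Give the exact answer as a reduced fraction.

P(Y = 1 | obs) = 9/22

Enumerate traces; 48 have nonzero weight after conditioning:
  (Z=0, U=0, X=2, W=3, Y=1) weight 1/264
  (Z=0, U=0, X=2, W=3, Y=3) weight 1/264
  (Z=0, U=0, X=3, W=3, Y=1) weight 1/264
  (Z=0, U=0, X=3, W=3, Y=3) weight 1/264
  (Z=0, U=1, X=2, W=3, Y=0) weight 2/363
  (Z=0, U=1, X=2, W=3, Y=2) weight 1/363
  (Z=0, U=1, X=3, W=3, Y=0) weight 2/363
  (Z=0, U=1, X=3, W=3, Y=2) weight 1/363
  … 40 more
Group by Y:
  weight(Y=0) = 4/99
  weight(Y=1) = 3/44
  weight(Y=2) = 2/99
  weight(Y=3) = 5/132
Total weight = 4/99 + 3/44 + 2/99 + 5/132 = 1/6
P(Y=0 | obs) = 4/99 / 1/6 = 8/33
P(Y=1 | obs) = 3/44 / 1/6 = 9/22
P(Y=2 | obs) = 2/99 / 1/6 = 4/33
P(Y=3 | obs) = 5/132 / 1/6 = 5/22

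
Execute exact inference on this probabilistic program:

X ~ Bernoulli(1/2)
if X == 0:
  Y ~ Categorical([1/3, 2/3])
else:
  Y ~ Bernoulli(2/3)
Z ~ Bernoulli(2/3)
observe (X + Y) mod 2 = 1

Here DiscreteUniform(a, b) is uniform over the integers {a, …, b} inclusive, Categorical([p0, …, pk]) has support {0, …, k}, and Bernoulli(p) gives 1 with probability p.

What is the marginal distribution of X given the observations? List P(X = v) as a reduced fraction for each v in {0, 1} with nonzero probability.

P(X=0) = 2/3, P(X=1) = 1/3

Enumerate traces; 4 have nonzero weight after conditioning:
  (X=0, Y=1, Z=0) weight 1/9
  (X=0, Y=1, Z=1) weight 2/9
  (X=1, Y=0, Z=0) weight 1/18
  (X=1, Y=0, Z=1) weight 1/9
Group by X:
  weight(X=0) = 1/3
  weight(X=1) = 1/6
Total weight = 1/3 + 1/6 = 1/2
P(X=0 | obs) = 1/3 / 1/2 = 2/3
P(X=1 | obs) = 1/6 / 1/2 = 1/3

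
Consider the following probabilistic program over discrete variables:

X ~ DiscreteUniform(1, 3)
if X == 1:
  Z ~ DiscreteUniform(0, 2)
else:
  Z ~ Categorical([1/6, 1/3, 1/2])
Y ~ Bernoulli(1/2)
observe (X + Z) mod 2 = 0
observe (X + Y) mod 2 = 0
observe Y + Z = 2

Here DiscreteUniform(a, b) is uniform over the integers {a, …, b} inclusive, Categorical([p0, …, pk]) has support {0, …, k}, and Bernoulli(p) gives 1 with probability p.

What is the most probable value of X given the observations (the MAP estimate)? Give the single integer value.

Enumerate traces; 3 have nonzero weight after conditioning:
  (X=1, Z=1, Y=1) weight 1/18
  (X=2, Z=2, Y=0) weight 1/12
  (X=3, Z=1, Y=1) weight 1/18
Group by X:
  weight(X=1) = 1/18
  weight(X=2) = 1/12
  weight(X=3) = 1/18
Total weight = 1/18 + 1/12 + 1/18 = 7/36
P(X=1 | obs) = 1/18 / 7/36 = 2/7
P(X=2 | obs) = 1/12 / 7/36 = 3/7
P(X=3 | obs) = 1/18 / 7/36 = 2/7
argmax = 2

argmax_v P(X = v | obs) = 2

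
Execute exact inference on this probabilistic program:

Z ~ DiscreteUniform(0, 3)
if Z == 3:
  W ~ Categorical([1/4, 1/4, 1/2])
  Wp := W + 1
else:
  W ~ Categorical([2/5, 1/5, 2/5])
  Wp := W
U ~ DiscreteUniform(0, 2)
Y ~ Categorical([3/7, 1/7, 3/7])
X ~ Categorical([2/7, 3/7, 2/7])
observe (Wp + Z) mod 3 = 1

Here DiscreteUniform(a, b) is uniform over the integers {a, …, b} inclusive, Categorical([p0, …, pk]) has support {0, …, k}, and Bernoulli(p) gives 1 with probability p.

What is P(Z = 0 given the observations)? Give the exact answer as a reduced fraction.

P(Z = 0 | obs) = 4/25

Enumerate traces; 108 have nonzero weight after conditioning:
  (Z=0, W=1, U=0, Y=0, X=0) weight 1/490
  (Z=0, W=1, U=0, Y=0, X=1) weight 3/980
  (Z=0, W=1, U=0, Y=0, X=2) weight 1/490
  (Z=0, W=1, U=0, Y=1, X=0) weight 1/1470
  (Z=0, W=1, U=0, Y=1, X=1) weight 1/980
  (Z=0, W=1, U=0, Y=1, X=2) weight 1/1470
  (Z=0, W=1, U=0, Y=2, X=0) weight 1/490
  (Z=0, W=1, U=0, Y=2, X=1) weight 3/980
  (Z=1, W=0, U=0, Y=0, X=0) weight 1/245
  (Z=2, W=2, U=0, Y=0, X=0) weight 1/245
  … 98 more
Group by Z:
  weight(Z=0) = 1/20
  weight(Z=1) = 1/10
  weight(Z=2) = 1/10
  weight(Z=3) = 1/16
Total weight = 1/20 + 1/10 + 1/10 + 1/16 = 5/16
P(Z=0 | obs) = 1/20 / 5/16 = 4/25
P(Z=1 | obs) = 1/10 / 5/16 = 8/25
P(Z=2 | obs) = 1/10 / 5/16 = 8/25
P(Z=3 | obs) = 1/16 / 5/16 = 1/5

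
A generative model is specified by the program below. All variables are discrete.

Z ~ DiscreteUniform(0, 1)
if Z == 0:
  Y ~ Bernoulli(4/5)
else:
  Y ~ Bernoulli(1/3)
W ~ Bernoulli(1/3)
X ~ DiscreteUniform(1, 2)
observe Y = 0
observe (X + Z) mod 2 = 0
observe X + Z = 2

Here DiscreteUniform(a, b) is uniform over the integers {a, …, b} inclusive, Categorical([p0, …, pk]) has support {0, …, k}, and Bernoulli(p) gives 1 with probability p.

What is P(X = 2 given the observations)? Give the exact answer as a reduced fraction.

P(X = 2 | obs) = 3/13

Enumerate traces; 4 have nonzero weight after conditioning:
  (Z=0, Y=0, W=0, X=2) weight 1/30
  (Z=0, Y=0, W=1, X=2) weight 1/60
  (Z=1, Y=0, W=0, X=1) weight 1/9
  (Z=1, Y=0, W=1, X=1) weight 1/18
Group by X:
  weight(X=1) = 1/6
  weight(X=2) = 1/20
Total weight = 1/6 + 1/20 = 13/60
P(X=1 | obs) = 1/6 / 13/60 = 10/13
P(X=2 | obs) = 1/20 / 13/60 = 3/13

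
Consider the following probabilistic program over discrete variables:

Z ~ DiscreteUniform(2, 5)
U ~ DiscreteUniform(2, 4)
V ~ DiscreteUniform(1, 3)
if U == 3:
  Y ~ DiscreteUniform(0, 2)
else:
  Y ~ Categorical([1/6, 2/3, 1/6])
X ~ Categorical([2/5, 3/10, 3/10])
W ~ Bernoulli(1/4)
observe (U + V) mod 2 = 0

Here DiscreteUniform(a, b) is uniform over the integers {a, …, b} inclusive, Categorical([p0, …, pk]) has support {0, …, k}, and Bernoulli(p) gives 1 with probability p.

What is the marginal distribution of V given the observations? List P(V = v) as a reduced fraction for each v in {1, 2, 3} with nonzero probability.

Enumerate traces; 288 have nonzero weight after conditioning:
  (Z=2, U=2, V=2, Y=0, X=0, W=0) weight 1/720
  (Z=2, U=2, V=2, Y=0, X=0, W=1) weight 1/2160
  (Z=2, U=2, V=2, Y=0, X=1, W=0) weight 1/960
  (Z=2, U=2, V=2, Y=0, X=1, W=1) weight 1/2880
  (Z=2, U=2, V=2, Y=0, X=2, W=0) weight 1/960
  (Z=2, U=2, V=2, Y=0, X=2, W=1) weight 1/2880
  (Z=2, U=2, V=2, Y=1, X=0, W=0) weight 1/180
  (Z=2, U=2, V=2, Y=1, X=0, W=1) weight 1/540
  (Z=2, U=3, V=1, Y=0, X=0, W=0) weight 1/360
  (Z=2, U=3, V=3, Y=0, X=0, W=0) weight 1/360
  … 278 more
Group by V:
  weight(V=1) = 1/9
  weight(V=2) = 2/9
  weight(V=3) = 1/9
Total weight = 1/9 + 2/9 + 1/9 = 4/9
P(V=1 | obs) = 1/9 / 4/9 = 1/4
P(V=2 | obs) = 2/9 / 4/9 = 1/2
P(V=3 | obs) = 1/9 / 4/9 = 1/4

P(V=1) = 1/4, P(V=2) = 1/2, P(V=3) = 1/4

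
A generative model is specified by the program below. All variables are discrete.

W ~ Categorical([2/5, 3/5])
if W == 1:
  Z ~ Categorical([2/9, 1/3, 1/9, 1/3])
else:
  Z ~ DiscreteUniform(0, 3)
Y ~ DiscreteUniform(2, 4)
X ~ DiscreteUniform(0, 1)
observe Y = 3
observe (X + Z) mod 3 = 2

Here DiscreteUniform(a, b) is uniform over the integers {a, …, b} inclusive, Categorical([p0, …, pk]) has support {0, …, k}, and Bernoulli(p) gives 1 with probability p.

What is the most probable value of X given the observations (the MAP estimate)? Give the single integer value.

argmax_v P(X = v | obs) = 1

Enumerate traces; 4 have nonzero weight after conditioning:
  (W=0, Z=1, Y=3, X=1) weight 1/60
  (W=0, Z=2, Y=3, X=0) weight 1/60
  (W=1, Z=1, Y=3, X=1) weight 1/30
  (W=1, Z=2, Y=3, X=0) weight 1/90
Group by X:
  weight(X=0) = 1/36
  weight(X=1) = 1/20
Total weight = 1/36 + 1/20 = 7/90
P(X=0 | obs) = 1/36 / 7/90 = 5/14
P(X=1 | obs) = 1/20 / 7/90 = 9/14
argmax = 1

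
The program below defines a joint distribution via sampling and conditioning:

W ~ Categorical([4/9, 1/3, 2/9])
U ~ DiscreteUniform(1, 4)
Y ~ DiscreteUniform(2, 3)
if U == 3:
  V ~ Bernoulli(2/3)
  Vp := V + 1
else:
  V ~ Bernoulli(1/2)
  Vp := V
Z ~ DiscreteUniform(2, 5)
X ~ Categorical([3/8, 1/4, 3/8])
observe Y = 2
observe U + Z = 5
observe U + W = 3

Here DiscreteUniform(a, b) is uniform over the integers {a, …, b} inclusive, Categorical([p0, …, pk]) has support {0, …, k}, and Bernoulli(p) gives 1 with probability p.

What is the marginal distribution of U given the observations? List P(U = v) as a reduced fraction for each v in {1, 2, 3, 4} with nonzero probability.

Enumerate traces; 18 have nonzero weight after conditioning:
  (W=0, U=3, Y=2, V=0, Z=2, X=0) weight 1/576
  (W=0, U=3, Y=2, V=0, Z=2, X=1) weight 1/864
  (W=0, U=3, Y=2, V=0, Z=2, X=2) weight 1/576
  (W=0, U=3, Y=2, V=1, Z=2, X=0) weight 1/288
  (W=0, U=3, Y=2, V=1, Z=2, X=1) weight 1/432
  (W=0, U=3, Y=2, V=1, Z=2, X=2) weight 1/288
  (W=1, U=2, Y=2, V=0, Z=3, X=0) weight 1/512
  (W=1, U=2, Y=2, V=0, Z=3, X=1) weight 1/768
  (W=2, U=1, Y=2, V=0, Z=4, X=0) weight 1/768
  … 9 more
Group by U:
  weight(U=1) = 1/144
  weight(U=2) = 1/96
  weight(U=3) = 1/72
Total weight = 1/144 + 1/96 + 1/72 = 1/32
P(U=1 | obs) = 1/144 / 1/32 = 2/9
P(U=2 | obs) = 1/96 / 1/32 = 1/3
P(U=3 | obs) = 1/72 / 1/32 = 4/9

P(U=1) = 2/9, P(U=2) = 1/3, P(U=3) = 4/9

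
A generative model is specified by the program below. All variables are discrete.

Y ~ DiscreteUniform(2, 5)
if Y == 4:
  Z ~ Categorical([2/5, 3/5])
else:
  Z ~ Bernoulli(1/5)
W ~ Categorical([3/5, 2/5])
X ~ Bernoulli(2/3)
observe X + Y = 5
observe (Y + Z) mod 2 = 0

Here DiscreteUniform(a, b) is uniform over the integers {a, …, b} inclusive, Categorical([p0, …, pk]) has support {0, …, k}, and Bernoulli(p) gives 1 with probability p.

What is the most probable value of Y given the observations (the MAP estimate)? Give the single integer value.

Enumerate traces; 4 have nonzero weight after conditioning:
  (Y=4, Z=0, W=0, X=1) weight 1/25
  (Y=4, Z=0, W=1, X=1) weight 2/75
  (Y=5, Z=1, W=0, X=0) weight 1/100
  (Y=5, Z=1, W=1, X=0) weight 1/150
Group by Y:
  weight(Y=4) = 1/15
  weight(Y=5) = 1/60
Total weight = 1/15 + 1/60 = 1/12
P(Y=4 | obs) = 1/15 / 1/12 = 4/5
P(Y=5 | obs) = 1/60 / 1/12 = 1/5
argmax = 4

argmax_v P(Y = v | obs) = 4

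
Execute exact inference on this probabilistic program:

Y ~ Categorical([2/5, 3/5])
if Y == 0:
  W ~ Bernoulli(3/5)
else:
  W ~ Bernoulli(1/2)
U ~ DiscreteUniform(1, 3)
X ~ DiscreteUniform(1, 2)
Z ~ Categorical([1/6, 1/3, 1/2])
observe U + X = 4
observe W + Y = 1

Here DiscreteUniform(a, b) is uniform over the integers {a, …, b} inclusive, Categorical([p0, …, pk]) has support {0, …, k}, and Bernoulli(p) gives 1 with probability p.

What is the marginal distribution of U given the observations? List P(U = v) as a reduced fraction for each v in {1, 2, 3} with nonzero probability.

Enumerate traces; 12 have nonzero weight after conditioning:
  (Y=0, W=1, U=2, X=2, Z=0) weight 1/150
  (Y=0, W=1, U=2, X=2, Z=1) weight 1/75
  (Y=0, W=1, U=2, X=2, Z=2) weight 1/50
  (Y=0, W=1, U=3, X=1, Z=0) weight 1/150
  (Y=0, W=1, U=3, X=1, Z=1) weight 1/75
  (Y=0, W=1, U=3, X=1, Z=2) weight 1/50
  (Y=1, W=0, U=2, X=2, Z=0) weight 1/120
  (Y=1, W=0, U=2, X=2, Z=1) weight 1/60
  … 4 more
Group by U:
  weight(U=2) = 9/100
  weight(U=3) = 9/100
Total weight = 9/100 + 9/100 = 9/50
P(U=2 | obs) = 9/100 / 9/50 = 1/2
P(U=3 | obs) = 9/100 / 9/50 = 1/2

P(U=2) = 1/2, P(U=3) = 1/2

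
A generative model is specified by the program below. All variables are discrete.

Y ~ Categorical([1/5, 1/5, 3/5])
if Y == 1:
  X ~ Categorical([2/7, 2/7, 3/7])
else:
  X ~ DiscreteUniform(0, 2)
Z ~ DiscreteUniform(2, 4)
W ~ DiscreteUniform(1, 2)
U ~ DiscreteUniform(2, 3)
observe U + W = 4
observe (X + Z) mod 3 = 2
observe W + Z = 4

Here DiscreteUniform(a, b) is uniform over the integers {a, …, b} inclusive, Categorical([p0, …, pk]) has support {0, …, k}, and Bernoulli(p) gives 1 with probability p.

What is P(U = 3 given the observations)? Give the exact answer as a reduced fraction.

P(U = 3 | obs) = 37/71

Enumerate traces; 6 have nonzero weight after conditioning:
  (Y=0, X=0, Z=2, W=2, U=2) weight 1/180
  (Y=0, X=2, Z=3, W=1, U=3) weight 1/180
  (Y=1, X=0, Z=2, W=2, U=2) weight 1/210
  (Y=1, X=2, Z=3, W=1, U=3) weight 1/140
  (Y=2, X=0, Z=2, W=2, U=2) weight 1/60
  (Y=2, X=2, Z=3, W=1, U=3) weight 1/60
Group by U:
  weight(U=2) = 17/630
  weight(U=3) = 37/1260
Total weight = 17/630 + 37/1260 = 71/1260
P(U=2 | obs) = 17/630 / 71/1260 = 34/71
P(U=3 | obs) = 37/1260 / 71/1260 = 37/71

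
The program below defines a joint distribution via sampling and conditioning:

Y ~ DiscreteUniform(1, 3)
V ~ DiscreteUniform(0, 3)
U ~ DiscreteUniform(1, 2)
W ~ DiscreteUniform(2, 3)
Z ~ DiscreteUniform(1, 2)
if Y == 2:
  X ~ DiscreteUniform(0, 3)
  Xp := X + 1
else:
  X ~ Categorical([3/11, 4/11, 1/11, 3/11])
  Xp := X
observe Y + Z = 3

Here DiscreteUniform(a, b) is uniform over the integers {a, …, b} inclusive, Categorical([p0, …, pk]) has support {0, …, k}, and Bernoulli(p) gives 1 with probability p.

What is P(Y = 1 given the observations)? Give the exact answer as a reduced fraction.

Enumerate traces; 128 have nonzero weight after conditioning:
  (Y=1, V=0, U=1, W=2, Z=2, X=0) weight 1/352
  (Y=1, V=0, U=1, W=2, Z=2, X=1) weight 1/264
  (Y=1, V=0, U=1, W=2, Z=2, X=2) weight 1/1056
  (Y=1, V=0, U=1, W=2, Z=2, X=3) weight 1/352
  (Y=1, V=0, U=1, W=3, Z=2, X=0) weight 1/352
  (Y=1, V=0, U=1, W=3, Z=2, X=1) weight 1/264
  (Y=1, V=0, U=1, W=3, Z=2, X=2) weight 1/1056
  (Y=1, V=0, U=1, W=3, Z=2, X=3) weight 1/352
  (Y=2, V=0, U=1, W=2, Z=1, X=0) weight 1/384
  … 119 more
Group by Y:
  weight(Y=1) = 1/6
  weight(Y=2) = 1/6
Total weight = 1/6 + 1/6 = 1/3
P(Y=1 | obs) = 1/6 / 1/3 = 1/2
P(Y=2 | obs) = 1/6 / 1/3 = 1/2

P(Y = 1 | obs) = 1/2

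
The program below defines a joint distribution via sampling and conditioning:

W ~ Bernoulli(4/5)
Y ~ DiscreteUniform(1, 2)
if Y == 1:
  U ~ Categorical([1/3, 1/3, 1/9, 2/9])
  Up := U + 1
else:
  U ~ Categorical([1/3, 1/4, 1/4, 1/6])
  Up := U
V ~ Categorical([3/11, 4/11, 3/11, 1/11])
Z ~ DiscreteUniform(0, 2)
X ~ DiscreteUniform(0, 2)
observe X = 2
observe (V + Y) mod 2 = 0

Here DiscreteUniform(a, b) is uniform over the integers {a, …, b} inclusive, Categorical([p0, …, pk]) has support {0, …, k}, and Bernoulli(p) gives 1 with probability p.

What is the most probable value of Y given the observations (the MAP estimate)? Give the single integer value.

argmax_v P(Y = v | obs) = 2

Enumerate traces; 96 have nonzero weight after conditioning:
  (W=0, Y=1, U=0, V=1, Z=0, X=2) weight 2/1485
  (W=0, Y=1, U=0, V=1, Z=1, X=2) weight 2/1485
  (W=0, Y=1, U=0, V=1, Z=2, X=2) weight 2/1485
  (W=0, Y=1, U=0, V=3, Z=0, X=2) weight 1/2970
  (W=0, Y=1, U=0, V=3, Z=1, X=2) weight 1/2970
  (W=0, Y=1, U=0, V=3, Z=2, X=2) weight 1/2970
  (W=0, Y=1, U=1, V=1, Z=0, X=2) weight 2/1485
  (W=0, Y=1, U=1, V=1, Z=1, X=2) weight 2/1485
  (W=0, Y=2, U=0, V=0, Z=0, X=2) weight 1/990
  … 87 more
Group by Y:
  weight(Y=1) = 5/66
  weight(Y=2) = 1/11
Total weight = 5/66 + 1/11 = 1/6
P(Y=1 | obs) = 5/66 / 1/6 = 5/11
P(Y=2 | obs) = 1/11 / 1/6 = 6/11
argmax = 2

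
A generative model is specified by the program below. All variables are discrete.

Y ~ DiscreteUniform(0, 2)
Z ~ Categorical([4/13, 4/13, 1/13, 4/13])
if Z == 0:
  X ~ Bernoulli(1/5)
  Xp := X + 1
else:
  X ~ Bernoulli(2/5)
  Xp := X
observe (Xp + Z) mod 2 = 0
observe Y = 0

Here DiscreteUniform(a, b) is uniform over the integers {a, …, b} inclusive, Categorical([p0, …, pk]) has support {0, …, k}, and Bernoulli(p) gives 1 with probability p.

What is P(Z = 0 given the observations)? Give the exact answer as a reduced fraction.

Enumerate traces; 4 have nonzero weight after conditioning:
  (Y=0, Z=0, X=1) weight 4/195
  (Y=0, Z=1, X=1) weight 8/195
  (Y=0, Z=2, X=0) weight 1/65
  (Y=0, Z=3, X=1) weight 8/195
Group by Z:
  weight(Z=0) = 4/195
  weight(Z=1) = 8/195
  weight(Z=2) = 1/65
  weight(Z=3) = 8/195
Total weight = 4/195 + 8/195 + 1/65 + 8/195 = 23/195
P(Z=0 | obs) = 4/195 / 23/195 = 4/23
P(Z=1 | obs) = 8/195 / 23/195 = 8/23
P(Z=2 | obs) = 1/65 / 23/195 = 3/23
P(Z=3 | obs) = 8/195 / 23/195 = 8/23

P(Z = 0 | obs) = 4/23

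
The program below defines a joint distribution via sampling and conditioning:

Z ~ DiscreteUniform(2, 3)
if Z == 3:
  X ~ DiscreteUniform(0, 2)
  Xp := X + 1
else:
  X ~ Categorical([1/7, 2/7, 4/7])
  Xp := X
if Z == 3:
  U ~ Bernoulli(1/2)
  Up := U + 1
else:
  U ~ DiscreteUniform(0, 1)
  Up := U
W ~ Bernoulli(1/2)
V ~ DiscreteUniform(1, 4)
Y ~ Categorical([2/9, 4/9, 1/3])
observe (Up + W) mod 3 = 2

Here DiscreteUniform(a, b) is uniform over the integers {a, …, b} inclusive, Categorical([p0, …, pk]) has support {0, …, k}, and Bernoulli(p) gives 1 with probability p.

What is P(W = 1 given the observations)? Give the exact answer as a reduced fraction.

P(W = 1 | obs) = 2/3

Enumerate traces; 108 have nonzero weight after conditioning:
  (Z=2, X=0, U=1, W=1, V=1, Y=0) weight 1/1008
  (Z=2, X=0, U=1, W=1, V=1, Y=1) weight 1/504
  (Z=2, X=0, U=1, W=1, V=1, Y=2) weight 1/672
  (Z=2, X=0, U=1, W=1, V=2, Y=0) weight 1/1008
  (Z=2, X=0, U=1, W=1, V=2, Y=1) weight 1/504
  (Z=2, X=0, U=1, W=1, V=2, Y=2) weight 1/672
  (Z=2, X=0, U=1, W=1, V=3, Y=0) weight 1/1008
  (Z=2, X=0, U=1, W=1, V=3, Y=1) weight 1/504
  (Z=3, X=0, U=1, W=0, V=1, Y=0) weight 1/432
  … 99 more
Group by W:
  weight(W=0) = 1/8
  weight(W=1) = 1/4
Total weight = 1/8 + 1/4 = 3/8
P(W=0 | obs) = 1/8 / 3/8 = 1/3
P(W=1 | obs) = 1/4 / 3/8 = 2/3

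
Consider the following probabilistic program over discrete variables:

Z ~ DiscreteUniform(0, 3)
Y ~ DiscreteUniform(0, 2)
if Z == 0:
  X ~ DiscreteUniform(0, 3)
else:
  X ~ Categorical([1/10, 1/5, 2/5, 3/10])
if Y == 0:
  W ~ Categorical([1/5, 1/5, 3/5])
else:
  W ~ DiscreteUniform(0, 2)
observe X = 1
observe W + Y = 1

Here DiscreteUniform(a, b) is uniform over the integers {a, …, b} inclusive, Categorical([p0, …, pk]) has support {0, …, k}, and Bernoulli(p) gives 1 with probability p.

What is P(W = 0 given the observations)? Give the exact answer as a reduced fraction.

Enumerate traces; 8 have nonzero weight after conditioning:
  (Z=0, Y=0, X=1, W=1) weight 1/240
  (Z=0, Y=1, X=1, W=0) weight 1/144
  (Z=1, Y=0, X=1, W=1) weight 1/300
  (Z=1, Y=1, X=1, W=0) weight 1/180
  (Z=2, Y=0, X=1, W=1) weight 1/300
  (Z=2, Y=1, X=1, W=0) weight 1/180
  (Z=3, Y=0, X=1, W=1) weight 1/300
  (Z=3, Y=1, X=1, W=0) weight 1/180
Group by W:
  weight(W=0) = 17/720
  weight(W=1) = 17/1200
Total weight = 17/720 + 17/1200 = 17/450
P(W=0 | obs) = 17/720 / 17/450 = 5/8
P(W=1 | obs) = 17/1200 / 17/450 = 3/8

P(W = 0 | obs) = 5/8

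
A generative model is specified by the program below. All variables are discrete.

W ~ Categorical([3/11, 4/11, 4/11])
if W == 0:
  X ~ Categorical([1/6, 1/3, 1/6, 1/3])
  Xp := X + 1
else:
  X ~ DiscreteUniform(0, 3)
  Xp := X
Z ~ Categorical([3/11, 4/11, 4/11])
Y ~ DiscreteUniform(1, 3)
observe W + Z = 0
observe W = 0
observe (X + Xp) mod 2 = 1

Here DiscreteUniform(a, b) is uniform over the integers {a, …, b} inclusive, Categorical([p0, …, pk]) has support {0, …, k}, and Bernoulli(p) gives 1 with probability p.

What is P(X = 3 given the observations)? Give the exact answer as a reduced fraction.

P(X = 3 | obs) = 1/3

Enumerate traces; 12 have nonzero weight after conditioning:
  (W=0, X=0, Z=0, Y=1) weight 1/242
  (W=0, X=0, Z=0, Y=2) weight 1/242
  (W=0, X=0, Z=0, Y=3) weight 1/242
  (W=0, X=1, Z=0, Y=1) weight 1/121
  (W=0, X=1, Z=0, Y=2) weight 1/121
  (W=0, X=1, Z=0, Y=3) weight 1/121
  (W=0, X=2, Z=0, Y=1) weight 1/242
  (W=0, X=2, Z=0, Y=2) weight 1/242
  (W=0, X=3, Z=0, Y=1) weight 1/121
  … 3 more
Group by X:
  weight(X=0) = 3/242
  weight(X=1) = 3/121
  weight(X=2) = 3/242
  weight(X=3) = 3/121
Total weight = 3/242 + 3/121 + 3/242 + 3/121 = 9/121
P(X=0 | obs) = 3/242 / 9/121 = 1/6
P(X=1 | obs) = 3/121 / 9/121 = 1/3
P(X=2 | obs) = 3/242 / 9/121 = 1/6
P(X=3 | obs) = 3/121 / 9/121 = 1/3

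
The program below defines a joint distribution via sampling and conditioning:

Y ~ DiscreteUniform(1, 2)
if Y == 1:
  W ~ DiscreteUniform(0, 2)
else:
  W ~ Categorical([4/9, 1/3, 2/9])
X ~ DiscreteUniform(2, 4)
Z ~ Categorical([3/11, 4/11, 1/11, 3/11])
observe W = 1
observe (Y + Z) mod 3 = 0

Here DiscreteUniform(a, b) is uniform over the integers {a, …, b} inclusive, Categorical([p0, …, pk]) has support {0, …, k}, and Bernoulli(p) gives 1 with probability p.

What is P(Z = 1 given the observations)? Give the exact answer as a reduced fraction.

P(Z = 1 | obs) = 4/5

Enumerate traces; 6 have nonzero weight after conditioning:
  (Y=1, W=1, X=2, Z=2) weight 1/198
  (Y=1, W=1, X=3, Z=2) weight 1/198
  (Y=1, W=1, X=4, Z=2) weight 1/198
  (Y=2, W=1, X=2, Z=1) weight 2/99
  (Y=2, W=1, X=3, Z=1) weight 2/99
  (Y=2, W=1, X=4, Z=1) weight 2/99
Group by Z:
  weight(Z=1) = 2/33
  weight(Z=2) = 1/66
Total weight = 2/33 + 1/66 = 5/66
P(Z=1 | obs) = 2/33 / 5/66 = 4/5
P(Z=2 | obs) = 1/66 / 5/66 = 1/5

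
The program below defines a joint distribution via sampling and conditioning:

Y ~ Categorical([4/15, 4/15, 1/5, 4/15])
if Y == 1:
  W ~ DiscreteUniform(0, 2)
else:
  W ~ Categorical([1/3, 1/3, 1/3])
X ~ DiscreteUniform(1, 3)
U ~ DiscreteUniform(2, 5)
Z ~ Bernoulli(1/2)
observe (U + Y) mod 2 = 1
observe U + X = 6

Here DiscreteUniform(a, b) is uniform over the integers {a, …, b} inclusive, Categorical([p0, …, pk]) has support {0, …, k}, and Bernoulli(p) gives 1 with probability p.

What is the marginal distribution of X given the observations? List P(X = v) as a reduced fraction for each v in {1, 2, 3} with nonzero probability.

P(X=1) = 7/22, P(X=2) = 4/11, P(X=3) = 7/22

Enumerate traces; 36 have nonzero weight after conditioning:
  (Y=0, W=0, X=1, U=5, Z=0) weight 1/270
  (Y=0, W=0, X=1, U=5, Z=1) weight 1/270
  (Y=0, W=0, X=3, U=3, Z=0) weight 1/270
  (Y=0, W=0, X=3, U=3, Z=1) weight 1/270
  (Y=0, W=1, X=1, U=5, Z=0) weight 1/270
  (Y=0, W=1, X=1, U=5, Z=1) weight 1/270
  (Y=0, W=1, X=3, U=3, Z=0) weight 1/270
  (Y=0, W=1, X=3, U=3, Z=1) weight 1/270
  (Y=1, W=0, X=2, U=4, Z=0) weight 1/270
  … 27 more
Group by X:
  weight(X=1) = 7/180
  weight(X=2) = 2/45
  weight(X=3) = 7/180
Total weight = 7/180 + 2/45 + 7/180 = 11/90
P(X=1 | obs) = 7/180 / 11/90 = 7/22
P(X=2 | obs) = 2/45 / 11/90 = 4/11
P(X=3 | obs) = 7/180 / 11/90 = 7/22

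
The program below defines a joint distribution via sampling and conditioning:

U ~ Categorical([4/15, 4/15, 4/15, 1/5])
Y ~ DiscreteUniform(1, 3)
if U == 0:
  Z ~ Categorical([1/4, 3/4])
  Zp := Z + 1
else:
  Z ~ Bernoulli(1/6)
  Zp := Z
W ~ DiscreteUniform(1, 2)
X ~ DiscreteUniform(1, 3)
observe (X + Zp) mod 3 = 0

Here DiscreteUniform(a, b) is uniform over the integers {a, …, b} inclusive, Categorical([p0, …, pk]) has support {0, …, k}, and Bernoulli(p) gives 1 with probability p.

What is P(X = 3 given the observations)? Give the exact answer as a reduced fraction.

P(X = 3 | obs) = 11/18

Enumerate traces; 48 have nonzero weight after conditioning:
  (U=0, Y=1, Z=0, W=1, X=2) weight 1/270
  (U=0, Y=1, Z=0, W=2, X=2) weight 1/270
  (U=0, Y=1, Z=1, W=1, X=1) weight 1/90
  (U=0, Y=1, Z=1, W=2, X=1) weight 1/90
  (U=0, Y=2, Z=0, W=1, X=2) weight 1/270
  (U=0, Y=2, Z=0, W=2, X=2) weight 1/270
  (U=0, Y=2, Z=1, W=1, X=1) weight 1/90
  (U=0, Y=2, Z=1, W=2, X=1) weight 1/90
  (U=1, Y=1, Z=0, W=1, X=3) weight 1/81
  … 39 more
Group by X:
  weight(X=1) = 1/15
  weight(X=2) = 17/270
  weight(X=3) = 11/54
Total weight = 1/15 + 17/270 + 11/54 = 1/3
P(X=1 | obs) = 1/15 / 1/3 = 1/5
P(X=2 | obs) = 17/270 / 1/3 = 17/90
P(X=3 | obs) = 11/54 / 1/3 = 11/18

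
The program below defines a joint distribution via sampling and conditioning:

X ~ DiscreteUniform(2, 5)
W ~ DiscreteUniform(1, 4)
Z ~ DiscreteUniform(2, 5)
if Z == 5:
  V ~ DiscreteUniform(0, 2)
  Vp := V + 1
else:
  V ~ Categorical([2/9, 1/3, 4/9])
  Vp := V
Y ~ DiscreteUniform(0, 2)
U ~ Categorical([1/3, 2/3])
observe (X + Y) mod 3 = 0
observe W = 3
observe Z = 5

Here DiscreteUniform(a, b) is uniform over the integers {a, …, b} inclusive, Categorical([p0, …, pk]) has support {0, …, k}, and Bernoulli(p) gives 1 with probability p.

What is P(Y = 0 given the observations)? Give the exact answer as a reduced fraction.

P(Y = 0 | obs) = 1/4

Enumerate traces; 24 have nonzero weight after conditioning:
  (X=2, W=3, Z=5, V=0, Y=1, U=0) weight 1/1728
  (X=2, W=3, Z=5, V=0, Y=1, U=1) weight 1/864
  (X=2, W=3, Z=5, V=1, Y=1, U=0) weight 1/1728
  (X=2, W=3, Z=5, V=1, Y=1, U=1) weight 1/864
  (X=2, W=3, Z=5, V=2, Y=1, U=0) weight 1/1728
  (X=2, W=3, Z=5, V=2, Y=1, U=1) weight 1/864
  (X=3, W=3, Z=5, V=0, Y=0, U=0) weight 1/1728
  (X=3, W=3, Z=5, V=0, Y=0, U=1) weight 1/864
  (X=4, W=3, Z=5, V=0, Y=2, U=0) weight 1/1728
  … 15 more
Group by Y:
  weight(Y=0) = 1/192
  weight(Y=1) = 1/96
  weight(Y=2) = 1/192
Total weight = 1/192 + 1/96 + 1/192 = 1/48
P(Y=0 | obs) = 1/192 / 1/48 = 1/4
P(Y=1 | obs) = 1/96 / 1/48 = 1/2
P(Y=2 | obs) = 1/192 / 1/48 = 1/4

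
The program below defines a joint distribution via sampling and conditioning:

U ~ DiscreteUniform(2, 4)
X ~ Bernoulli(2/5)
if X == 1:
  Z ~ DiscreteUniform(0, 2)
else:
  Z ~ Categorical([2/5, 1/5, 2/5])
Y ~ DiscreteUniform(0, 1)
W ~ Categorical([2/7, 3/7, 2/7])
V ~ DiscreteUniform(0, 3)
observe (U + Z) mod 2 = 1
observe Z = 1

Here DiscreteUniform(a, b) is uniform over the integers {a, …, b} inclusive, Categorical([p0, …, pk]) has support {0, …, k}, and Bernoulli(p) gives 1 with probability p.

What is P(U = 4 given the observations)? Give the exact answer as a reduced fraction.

Enumerate traces; 96 have nonzero weight after conditioning:
  (U=2, X=0, Z=1, Y=0, W=0, V=0) weight 1/700
  (U=2, X=0, Z=1, Y=0, W=0, V=1) weight 1/700
  (U=2, X=0, Z=1, Y=0, W=0, V=2) weight 1/700
  (U=2, X=0, Z=1, Y=0, W=0, V=3) weight 1/700
  (U=2, X=0, Z=1, Y=0, W=1, V=0) weight 3/1400
  (U=2, X=0, Z=1, Y=0, W=1, V=1) weight 3/1400
  (U=2, X=0, Z=1, Y=0, W=1, V=2) weight 3/1400
  (U=2, X=0, Z=1, Y=0, W=1, V=3) weight 3/1400
  (U=4, X=0, Z=1, Y=0, W=0, V=0) weight 1/700
  … 87 more
Group by U:
  weight(U=2) = 19/225
  weight(U=4) = 19/225
Total weight = 19/225 + 19/225 = 38/225
P(U=2 | obs) = 19/225 / 38/225 = 1/2
P(U=4 | obs) = 19/225 / 38/225 = 1/2

P(U = 4 | obs) = 1/2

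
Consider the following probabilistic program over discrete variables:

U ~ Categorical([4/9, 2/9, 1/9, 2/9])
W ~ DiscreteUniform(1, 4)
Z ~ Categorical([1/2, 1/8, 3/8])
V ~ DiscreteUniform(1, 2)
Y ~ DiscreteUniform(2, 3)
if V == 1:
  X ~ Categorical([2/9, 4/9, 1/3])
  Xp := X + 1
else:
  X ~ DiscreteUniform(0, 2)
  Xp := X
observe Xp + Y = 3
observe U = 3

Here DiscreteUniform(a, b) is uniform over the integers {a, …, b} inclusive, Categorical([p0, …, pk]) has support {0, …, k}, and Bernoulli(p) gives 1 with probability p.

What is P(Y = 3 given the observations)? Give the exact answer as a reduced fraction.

Enumerate traces; 36 have nonzero weight after conditioning:
  (U=3, W=1, Z=0, V=1, Y=2, X=0) weight 1/648
  (U=3, W=1, Z=0, V=2, Y=2, X=1) weight 1/432
  (U=3, W=1, Z=0, V=2, Y=3, X=0) weight 1/432
  (U=3, W=1, Z=1, V=1, Y=2, X=0) weight 1/2592
  (U=3, W=1, Z=1, V=2, Y=2, X=1) weight 1/1728
  (U=3, W=1, Z=1, V=2, Y=3, X=0) weight 1/1728
  (U=3, W=1, Z=2, V=1, Y=2, X=0) weight 1/864
  (U=3, W=1, Z=2, V=2, Y=2, X=1) weight 1/576
  … 28 more
Group by Y:
  weight(Y=2) = 5/162
  weight(Y=3) = 1/54
Total weight = 5/162 + 1/54 = 4/81
P(Y=2 | obs) = 5/162 / 4/81 = 5/8
P(Y=3 | obs) = 1/54 / 4/81 = 3/8

P(Y = 3 | obs) = 3/8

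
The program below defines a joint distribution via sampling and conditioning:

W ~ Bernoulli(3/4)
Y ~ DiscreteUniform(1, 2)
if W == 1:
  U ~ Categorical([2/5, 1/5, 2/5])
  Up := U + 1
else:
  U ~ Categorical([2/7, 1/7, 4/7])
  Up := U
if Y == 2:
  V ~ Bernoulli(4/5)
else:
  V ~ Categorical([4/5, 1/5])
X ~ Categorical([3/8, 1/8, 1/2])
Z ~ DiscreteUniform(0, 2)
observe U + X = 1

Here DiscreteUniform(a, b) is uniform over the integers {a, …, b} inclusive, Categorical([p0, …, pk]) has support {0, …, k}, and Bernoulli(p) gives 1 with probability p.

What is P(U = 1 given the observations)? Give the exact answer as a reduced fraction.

Enumerate traces; 48 have nonzero weight after conditioning:
  (W=0, Y=1, U=0, V=0, X=1, Z=0) weight 1/840
  (W=0, Y=1, U=0, V=0, X=1, Z=1) weight 1/840
  (W=0, Y=1, U=0, V=0, X=1, Z=2) weight 1/840
  (W=0, Y=1, U=0, V=1, X=1, Z=0) weight 1/3360
  (W=0, Y=1, U=0, V=1, X=1, Z=1) weight 1/3360
  (W=0, Y=1, U=0, V=1, X=1, Z=2) weight 1/3360
  (W=0, Y=1, U=1, V=0, X=0, Z=0) weight 1/560
  (W=0, Y=1, U=1, V=0, X=0, Z=1) weight 1/560
  … 40 more
Group by U:
  weight(U=0) = 13/280
  weight(U=1) = 39/560
Total weight = 13/280 + 39/560 = 13/112
P(U=0 | obs) = 13/280 / 13/112 = 2/5
P(U=1 | obs) = 39/560 / 13/112 = 3/5

P(U = 1 | obs) = 3/5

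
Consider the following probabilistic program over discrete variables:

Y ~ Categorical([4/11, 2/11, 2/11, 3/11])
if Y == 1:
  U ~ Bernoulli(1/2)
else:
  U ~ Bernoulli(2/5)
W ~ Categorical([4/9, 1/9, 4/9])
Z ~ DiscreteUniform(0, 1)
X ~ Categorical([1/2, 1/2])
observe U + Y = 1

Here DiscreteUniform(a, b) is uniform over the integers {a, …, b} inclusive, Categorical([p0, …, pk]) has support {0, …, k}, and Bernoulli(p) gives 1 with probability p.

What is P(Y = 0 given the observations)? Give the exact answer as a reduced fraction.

Enumerate traces; 24 have nonzero weight after conditioning:
  (Y=0, U=1, W=0, Z=0, X=0) weight 8/495
  (Y=0, U=1, W=0, Z=0, X=1) weight 8/495
  (Y=0, U=1, W=0, Z=1, X=0) weight 8/495
  (Y=0, U=1, W=0, Z=1, X=1) weight 8/495
  (Y=0, U=1, W=1, Z=0, X=0) weight 2/495
  (Y=0, U=1, W=1, Z=0, X=1) weight 2/495
  (Y=0, U=1, W=1, Z=1, X=0) weight 2/495
  (Y=0, U=1, W=1, Z=1, X=1) weight 2/495
  (Y=1, U=0, W=0, Z=0, X=0) weight 1/99
  … 15 more
Group by Y:
  weight(Y=0) = 8/55
  weight(Y=1) = 1/11
Total weight = 8/55 + 1/11 = 13/55
P(Y=0 | obs) = 8/55 / 13/55 = 8/13
P(Y=1 | obs) = 1/11 / 13/55 = 5/13

P(Y = 0 | obs) = 8/13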